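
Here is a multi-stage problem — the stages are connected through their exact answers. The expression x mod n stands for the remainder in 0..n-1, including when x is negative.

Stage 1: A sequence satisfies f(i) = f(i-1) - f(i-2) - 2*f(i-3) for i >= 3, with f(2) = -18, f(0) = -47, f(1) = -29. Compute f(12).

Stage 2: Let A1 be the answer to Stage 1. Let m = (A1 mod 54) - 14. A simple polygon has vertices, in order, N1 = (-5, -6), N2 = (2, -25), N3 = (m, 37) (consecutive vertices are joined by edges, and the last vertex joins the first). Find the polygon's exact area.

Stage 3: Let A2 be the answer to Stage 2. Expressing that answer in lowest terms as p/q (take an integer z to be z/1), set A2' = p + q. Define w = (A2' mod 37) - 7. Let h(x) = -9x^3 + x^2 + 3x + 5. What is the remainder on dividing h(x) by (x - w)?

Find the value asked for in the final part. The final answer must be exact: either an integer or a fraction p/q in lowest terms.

-43872

Stage 1: f(3) = 1*(-18) - 1*(-29) - 2*(-47) = 105; iterating: f(3)=105, f(4)=181, f(5)=112, f(6)=-279, f(7)=-753, f(8)=-698, f(9)=613, f(10)=2817, f(11)=3600, f(12)=-443; answer -443
Stage 2: A1 = -443; m = 29; cross terms: (-5*-25 - 2*-6)=137, (2*37 - 29*-25)=799, (29*-6 - -5*37)=11; twice the area = |947| = 947; area = 947/2; answer 947/2
Stage 3: A2 = 947/2; threaded value p + q = 949; w = 17; remainder = value at the root: -9*(17)^3 + 1*(17)^2 + 3*(17)^1 + 5 = (-44217) + (289) + (51) + (5) = -43872; answer -43872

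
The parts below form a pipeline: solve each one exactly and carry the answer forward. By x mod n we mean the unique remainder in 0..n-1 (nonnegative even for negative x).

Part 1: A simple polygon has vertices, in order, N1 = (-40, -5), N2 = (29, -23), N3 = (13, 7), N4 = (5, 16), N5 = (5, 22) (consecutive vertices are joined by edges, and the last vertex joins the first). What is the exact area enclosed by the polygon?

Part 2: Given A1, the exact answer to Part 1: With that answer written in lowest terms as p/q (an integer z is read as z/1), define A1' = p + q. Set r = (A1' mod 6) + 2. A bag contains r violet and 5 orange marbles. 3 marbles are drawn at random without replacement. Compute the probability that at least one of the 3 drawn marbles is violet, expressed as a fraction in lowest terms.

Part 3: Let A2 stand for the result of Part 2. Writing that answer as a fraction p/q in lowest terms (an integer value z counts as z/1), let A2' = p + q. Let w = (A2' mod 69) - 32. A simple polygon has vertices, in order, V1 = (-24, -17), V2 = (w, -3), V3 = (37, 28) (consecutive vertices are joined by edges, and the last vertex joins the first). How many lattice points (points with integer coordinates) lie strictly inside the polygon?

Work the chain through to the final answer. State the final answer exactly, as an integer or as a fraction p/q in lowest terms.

Part 1: cross terms: (-40*-23 - 29*-5)=1065, (29*7 - 13*-23)=502, (13*16 - 5*7)=173, (5*22 - 5*16)=30, (5*-5 - -40*22)=855; twice the area = |2625| = 2625; area = 2625/2; answer 2625/2
Part 2: A1 = 2625/2; threaded value p + q = 2627; r = 7; total draws C(12,3) = 220; complement C(5,3) = 10; favorable 220 - 10 = 210; P = 21/22; answer 21/22
Part 3: A2 = 21/22; threaded value p + q = 43; w = 11; cross terms: (-24*-3 - 11*-17)=259, (11*28 - 37*-3)=419, (37*-17 - -24*28)=43; twice the area = |721| = 721; area = 721/2; boundary points = 7 + 1 + 1 = 9; strictly interior points = area - boundary/2 + 1 = 357; answer 357

357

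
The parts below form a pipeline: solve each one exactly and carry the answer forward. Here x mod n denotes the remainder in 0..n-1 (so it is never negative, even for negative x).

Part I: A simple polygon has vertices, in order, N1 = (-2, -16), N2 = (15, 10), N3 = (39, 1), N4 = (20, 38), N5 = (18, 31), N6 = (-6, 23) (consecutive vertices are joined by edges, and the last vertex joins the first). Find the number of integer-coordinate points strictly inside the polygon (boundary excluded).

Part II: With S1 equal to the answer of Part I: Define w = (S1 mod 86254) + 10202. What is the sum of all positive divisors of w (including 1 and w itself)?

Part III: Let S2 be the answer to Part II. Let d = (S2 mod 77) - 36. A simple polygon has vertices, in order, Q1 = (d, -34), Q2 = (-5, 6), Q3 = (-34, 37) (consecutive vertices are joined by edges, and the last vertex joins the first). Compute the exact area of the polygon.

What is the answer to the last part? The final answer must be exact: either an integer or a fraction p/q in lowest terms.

1253/2

Part I: cross terms: (-2*10 - 15*-16)=220, (15*1 - 39*10)=-375, (39*38 - 20*1)=1462, (20*31 - 18*38)=-64, (18*23 - -6*31)=600, (-6*-16 - -2*23)=142; twice the area = |1985| = 1985; area = 1985/2; boundary points = 1 + 3 + 1 + 1 + 8 + 1 = 15; strictly interior points = area - boundary/2 + 1 = 986; answer 986
Part II: S1 = 986; w = 11188; 11188 = 2^2 * 2797; sigma = (1 + 2 + 4) * (1 + 2797) = 7 * 2798 = 19586; answer 19586
Part III: S2 = 19586; d = -8; cross terms: (-8*6 - -5*-34)=-218, (-5*37 - -34*6)=19, (-34*-34 - -8*37)=1452; twice the area = |1253| = 1253; area = 1253/2; answer 1253/2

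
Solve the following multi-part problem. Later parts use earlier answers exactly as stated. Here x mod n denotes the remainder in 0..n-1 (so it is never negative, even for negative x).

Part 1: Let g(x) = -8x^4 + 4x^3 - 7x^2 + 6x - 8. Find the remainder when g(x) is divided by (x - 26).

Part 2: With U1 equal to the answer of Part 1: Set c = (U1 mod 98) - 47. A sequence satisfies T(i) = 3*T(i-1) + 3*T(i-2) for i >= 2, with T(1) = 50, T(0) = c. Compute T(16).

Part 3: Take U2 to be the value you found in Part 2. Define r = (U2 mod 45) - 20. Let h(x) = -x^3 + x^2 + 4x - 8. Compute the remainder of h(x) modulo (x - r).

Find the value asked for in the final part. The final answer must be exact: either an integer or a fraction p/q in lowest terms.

Part 1: remainder = value at the root: -8*(26)^4 + 4*(26)^3 - 7*(26)^2 + 6*(26)^1 - 8 = (-3655808) + (70304) + (-4732) + (156) + (-8) = -3590088; answer -3590088
Part 2: U1 = -3590088; c = -3; T(2) = 3*(50) + 3*(-3) = 141; iterating: T(2)=141, T(3)=573, T(4)=2142, T(5)=8145, T(6)=30861, T(7)=117018, T(8)=443637, T(9)=1681965, T(10)=6376806, T(11)=24176313, T(12)=91659357, T(13)=347507010, T(14)=1317499101, T(15)=4995018333, T(16)=18937552302; answer 18937552302
Part 3: U2 = 18937552302; r = 7; remainder = value at the root: -1*(7)^3 + 1*(7)^2 + 4*(7)^1 - 8 = (-343) + (49) + (28) + (-8) = -274; answer -274

-274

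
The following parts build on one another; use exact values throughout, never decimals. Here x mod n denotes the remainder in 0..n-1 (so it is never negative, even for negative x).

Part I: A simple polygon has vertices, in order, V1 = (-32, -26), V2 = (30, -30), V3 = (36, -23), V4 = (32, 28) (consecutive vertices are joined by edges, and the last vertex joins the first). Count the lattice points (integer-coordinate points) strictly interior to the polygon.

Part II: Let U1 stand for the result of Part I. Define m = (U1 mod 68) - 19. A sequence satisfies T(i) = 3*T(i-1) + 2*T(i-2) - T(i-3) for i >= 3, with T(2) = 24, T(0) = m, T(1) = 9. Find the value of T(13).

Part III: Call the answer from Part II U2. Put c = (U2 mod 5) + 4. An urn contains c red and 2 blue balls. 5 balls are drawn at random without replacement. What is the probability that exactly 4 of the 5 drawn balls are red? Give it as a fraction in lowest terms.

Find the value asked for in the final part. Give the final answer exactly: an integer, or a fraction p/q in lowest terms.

Part I: cross terms: (-32*-30 - 30*-26)=1740, (30*-23 - 36*-30)=390, (36*28 - 32*-23)=1744, (32*-26 - -32*28)=64; twice the area = |3938| = 3938; area = 1969; boundary points = 2 + 1 + 1 + 2 = 6; strictly interior points = area - boundary/2 + 1 = 1967; answer 1967
Part II: U1 = 1967; m = 44; T(3) = 3*(24) + 2*(9) - 1*(44) = 46; iterating: T(3)=46, T(4)=177, T(5)=599, T(6)=2105, T(7)=7336, T(8)=25619, T(9)=89424, T(10)=312174, T(11)=1089751, T(12)=3804177, T(13)=13279859; answer 13279859
Part III: U2 = 13279859; c = 8; total draws C(10,5) = 252; favorable C(8,4)*C(2,1) = 140; P = 5/9; answer 5/9

5/9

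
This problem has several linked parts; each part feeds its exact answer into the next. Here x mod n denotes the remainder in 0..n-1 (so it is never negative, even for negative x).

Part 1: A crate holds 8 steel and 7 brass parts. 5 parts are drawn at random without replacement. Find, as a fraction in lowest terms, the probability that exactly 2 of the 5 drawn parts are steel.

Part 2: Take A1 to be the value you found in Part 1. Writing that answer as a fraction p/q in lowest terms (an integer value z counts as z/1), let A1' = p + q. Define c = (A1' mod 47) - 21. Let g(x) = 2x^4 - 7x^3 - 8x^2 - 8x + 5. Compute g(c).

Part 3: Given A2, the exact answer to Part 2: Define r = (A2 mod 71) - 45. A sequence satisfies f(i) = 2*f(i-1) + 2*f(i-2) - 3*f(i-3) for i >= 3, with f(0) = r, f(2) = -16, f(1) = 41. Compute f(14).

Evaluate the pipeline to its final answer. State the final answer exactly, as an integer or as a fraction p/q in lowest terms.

-809872

Part 1: total draws C(15,5) = 3003; favorable C(8,2)*C(7,3) = 980; P = 140/429; answer 140/429
Part 2: A1 = 140/429; threaded value p + q = 569; c = -16; 2*(-16)^4 - 7*(-16)^3 - 8*(-16)^2 - 8*(-16)^1 + 5 = (131072) + (28672) + (-2048) + (128) + (5) = 157829; answer 157829
Part 3: A2 = 157829; r = 22; f(3) = 2*(-16) + 2*(41) - 3*(22) = -16; iterating: f(3)=-16, f(4)=-187, f(5)=-358, f(6)=-1042, f(7)=-2239, f(8)=-5488, f(9)=-12328, f(10)=-28915, f(11)=-66022, f(12)=-152890, f(13)=-351079, f(14)=-809872; answer -809872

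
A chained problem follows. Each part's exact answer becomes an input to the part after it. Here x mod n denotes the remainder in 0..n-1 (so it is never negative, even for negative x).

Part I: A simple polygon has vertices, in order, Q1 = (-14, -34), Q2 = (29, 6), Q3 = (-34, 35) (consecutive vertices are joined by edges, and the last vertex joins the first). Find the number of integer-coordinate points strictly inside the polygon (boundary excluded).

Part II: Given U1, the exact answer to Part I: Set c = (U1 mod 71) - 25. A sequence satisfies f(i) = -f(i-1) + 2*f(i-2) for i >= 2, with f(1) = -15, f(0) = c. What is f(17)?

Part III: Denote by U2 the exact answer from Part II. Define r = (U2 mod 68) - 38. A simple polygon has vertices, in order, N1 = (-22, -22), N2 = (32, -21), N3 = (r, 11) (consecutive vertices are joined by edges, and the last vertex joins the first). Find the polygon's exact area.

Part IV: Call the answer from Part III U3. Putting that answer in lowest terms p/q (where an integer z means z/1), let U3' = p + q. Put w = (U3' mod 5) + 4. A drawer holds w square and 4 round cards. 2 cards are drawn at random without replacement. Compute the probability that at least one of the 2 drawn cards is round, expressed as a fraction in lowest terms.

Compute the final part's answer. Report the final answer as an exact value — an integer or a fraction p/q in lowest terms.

13/18

Part I: cross terms: (-14*6 - 29*-34)=902, (29*35 - -34*6)=1219, (-34*-34 - -14*35)=1646; twice the area = |3767| = 3767; area = 3767/2; boundary points = 1 + 1 + 1 = 3; strictly interior points = area - boundary/2 + 1 = 1883; answer 1883
Part II: U1 = 1883; c = 12; f(2) = -1*(-15) + 2*(12) = 39; iterating: f(2)=39, f(3)=-69, f(4)=147, f(5)=-285, f(6)=579, f(7)=-1149, f(8)=2307, f(9)=-4605, f(10)=9219, f(11)=-18429, f(12)=36867, f(13)=-73725, f(14)=147459, f(15)=-294909, f(16)=589827, f(17)=-1179645; answer -1179645
Part III: U2 = -1179645; r = -19; cross terms: (-22*-21 - 32*-22)=1166, (32*11 - -19*-21)=-47, (-19*-22 - -22*11)=660; twice the area = |1779| = 1779; area = 1779/2; answer 1779/2
Part IV: U3 = 1779/2; threaded value p + q = 1781; w = 5; total draws C(9,2) = 36; complement C(5,2) = 10; favorable 36 - 10 = 26; P = 13/18; answer 13/18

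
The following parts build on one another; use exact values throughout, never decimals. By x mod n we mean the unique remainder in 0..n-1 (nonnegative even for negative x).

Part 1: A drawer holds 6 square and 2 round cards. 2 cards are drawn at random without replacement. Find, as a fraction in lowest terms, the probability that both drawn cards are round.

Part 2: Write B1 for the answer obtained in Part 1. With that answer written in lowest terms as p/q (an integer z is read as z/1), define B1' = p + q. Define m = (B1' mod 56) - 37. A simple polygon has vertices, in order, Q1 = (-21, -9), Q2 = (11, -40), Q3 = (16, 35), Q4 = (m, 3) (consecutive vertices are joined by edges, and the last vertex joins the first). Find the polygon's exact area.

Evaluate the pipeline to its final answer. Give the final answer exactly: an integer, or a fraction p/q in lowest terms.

2427/2

Part 1: total draws C(8,2) = 28; favorable C(2,2) = 1; P = 1/28; answer 1/28
Part 2: B1 = 1/28; threaded value p + q = 29; m = -8; cross terms: (-21*-40 - 11*-9)=939, (11*35 - 16*-40)=1025, (16*3 - -8*35)=328, (-8*-9 - -21*3)=135; twice the area = |2427| = 2427; area = 2427/2; answer 2427/2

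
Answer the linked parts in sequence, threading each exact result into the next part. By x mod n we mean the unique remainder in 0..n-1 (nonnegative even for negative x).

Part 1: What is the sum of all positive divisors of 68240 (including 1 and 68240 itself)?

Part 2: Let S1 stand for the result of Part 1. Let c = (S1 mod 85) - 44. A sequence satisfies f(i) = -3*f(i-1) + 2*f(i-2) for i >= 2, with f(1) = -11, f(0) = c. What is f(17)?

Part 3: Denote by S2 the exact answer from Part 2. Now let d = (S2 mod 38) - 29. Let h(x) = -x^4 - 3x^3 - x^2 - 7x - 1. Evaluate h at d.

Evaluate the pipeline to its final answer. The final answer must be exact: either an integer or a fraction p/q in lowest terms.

Part 1: 68240 = 2^4 * 5 * 853; sigma = (1 + 2 + 4 + 8 + 16) * (1 + 5) * (1 + 853) = 31 * 6 * 854 = 158844; answer 158844
Part 2: S1 = 158844; c = 20; f(2) = -3*(-11) + 2*(20) = 73; iterating: f(2)=73, f(3)=-241, f(4)=869, f(5)=-3089, f(6)=11005, f(7)=-39193, f(8)=139589, f(9)=-497153, f(10)=1770637, f(11)=-6306217, f(12)=22459925, f(13)=-79992209, f(14)=284896477, f(15)=-1014673849, f(16)=3613814501, f(17)=-12870791201; answer -12870791201
Part 3: S2 = -12870791201; d = -14; -1*(-14)^4 - 3*(-14)^3 - 1*(-14)^2 - 7*(-14)^1 - 1 = (-38416) + (8232) + (-196) + (98) + (-1) = -30283; answer -30283

-30283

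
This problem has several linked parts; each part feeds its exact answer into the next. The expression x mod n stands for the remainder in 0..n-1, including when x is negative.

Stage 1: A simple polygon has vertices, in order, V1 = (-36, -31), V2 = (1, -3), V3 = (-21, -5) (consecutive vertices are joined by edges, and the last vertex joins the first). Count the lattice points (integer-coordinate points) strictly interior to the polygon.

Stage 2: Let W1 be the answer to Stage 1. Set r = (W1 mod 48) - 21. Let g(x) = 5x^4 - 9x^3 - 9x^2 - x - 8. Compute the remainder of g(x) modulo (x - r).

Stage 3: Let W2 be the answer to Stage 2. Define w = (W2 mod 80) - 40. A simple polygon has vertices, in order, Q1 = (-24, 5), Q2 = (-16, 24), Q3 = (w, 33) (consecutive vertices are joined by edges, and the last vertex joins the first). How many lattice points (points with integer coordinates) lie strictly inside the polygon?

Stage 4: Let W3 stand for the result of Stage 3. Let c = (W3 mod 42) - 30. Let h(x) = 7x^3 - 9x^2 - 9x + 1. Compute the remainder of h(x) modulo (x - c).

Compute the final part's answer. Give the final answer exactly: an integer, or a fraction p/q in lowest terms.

Stage 1: cross terms: (-36*-3 - 1*-31)=139, (1*-5 - -21*-3)=-68, (-21*-31 - -36*-5)=471; twice the area = |542| = 542; area = 271; boundary points = 1 + 2 + 1 = 4; strictly interior points = area - boundary/2 + 1 = 270; answer 270
Stage 2: W1 = 270; r = 9; remainder = value at the root: 5*(9)^4 - 9*(9)^3 - 9*(9)^2 - 1*(9)^1 - 8 = (32805) + (-6561) + (-729) + (-9) + (-8) = 25498; answer 25498
Stage 3: W2 = 25498; w = 18; cross terms: (-24*24 - -16*5)=-496, (-16*33 - 18*24)=-960, (18*5 - -24*33)=882; twice the area = |-574| = 574; area = 287; boundary points = 1 + 1 + 14 = 16; strictly interior points = area - boundary/2 + 1 = 280; answer 280
Stage 4: W3 = 280; c = -2; remainder = value at the root: 7*(-2)^3 - 9*(-2)^2 - 9*(-2)^1 + 1 = (-56) + (-36) + (18) + (1) = -73; answer -73

-73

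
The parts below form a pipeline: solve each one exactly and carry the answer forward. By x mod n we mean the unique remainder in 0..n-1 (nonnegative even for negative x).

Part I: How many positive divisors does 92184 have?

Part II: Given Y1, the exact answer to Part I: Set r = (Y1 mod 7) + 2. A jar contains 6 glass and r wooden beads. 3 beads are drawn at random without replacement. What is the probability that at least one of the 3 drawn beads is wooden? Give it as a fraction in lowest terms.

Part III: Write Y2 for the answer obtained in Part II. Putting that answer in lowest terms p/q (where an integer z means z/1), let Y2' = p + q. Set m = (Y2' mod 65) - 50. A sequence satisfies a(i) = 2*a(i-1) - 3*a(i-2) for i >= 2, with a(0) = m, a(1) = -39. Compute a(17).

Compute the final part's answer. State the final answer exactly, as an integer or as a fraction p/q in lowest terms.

Part I: 92184 = 2^3 * 3 * 23 * 167; number of divisors = (3+1) * (1+1) * (1+1) * (1+1) = 32; answer 32
Part II: Y1 = 32; r = 6; total draws C(12,3) = 220; complement C(6,3) = 20; favorable 220 - 20 = 200; P = 10/11; answer 10/11
Part III: Y2 = 10/11; threaded value p + q = 21; m = -29; a(2) = 2*(-39) - 3*(-29) = 9; iterating: a(2)=9, a(3)=135, a(4)=243, a(5)=81, a(6)=-567, a(7)=-1377, a(8)=-1053, a(9)=2025, a(10)=7209, a(11)=8343, a(12)=-4941, a(13)=-34911, a(14)=-54999, a(15)=-5265, a(16)=154467, a(17)=324729; answer 324729

324729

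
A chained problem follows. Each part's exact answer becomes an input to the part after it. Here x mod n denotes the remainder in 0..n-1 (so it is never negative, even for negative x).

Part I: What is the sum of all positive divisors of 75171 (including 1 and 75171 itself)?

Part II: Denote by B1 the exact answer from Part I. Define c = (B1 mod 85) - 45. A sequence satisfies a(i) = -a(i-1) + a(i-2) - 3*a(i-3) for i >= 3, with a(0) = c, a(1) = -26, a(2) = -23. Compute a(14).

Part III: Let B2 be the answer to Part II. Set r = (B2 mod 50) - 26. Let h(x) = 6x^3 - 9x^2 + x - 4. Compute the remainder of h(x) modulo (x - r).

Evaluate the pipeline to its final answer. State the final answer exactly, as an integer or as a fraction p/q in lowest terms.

Part I: 75171 = 3 * 25057; sigma = (1 + 3) * (1 + 25057) = 4 * 25058 = 100232; answer 100232
Part II: B1 = 100232; c = -28; a(3) = -1*(-23) + 1*(-26) - 3*(-28) = 81; iterating: a(3)=81, a(4)=-26, a(5)=176, a(6)=-445, a(7)=699, a(8)=-1672, a(9)=3706, a(10)=-7475, a(11)=16197, a(12)=-34790, a(13)=73412, a(14)=-156793; answer -156793
Part III: B2 = -156793; r = -19; remainder = value at the root: 6*(-19)^3 - 9*(-19)^2 + 1*(-19)^1 - 4 = (-41154) + (-3249) + (-19) + (-4) = -44426; answer -44426

-44426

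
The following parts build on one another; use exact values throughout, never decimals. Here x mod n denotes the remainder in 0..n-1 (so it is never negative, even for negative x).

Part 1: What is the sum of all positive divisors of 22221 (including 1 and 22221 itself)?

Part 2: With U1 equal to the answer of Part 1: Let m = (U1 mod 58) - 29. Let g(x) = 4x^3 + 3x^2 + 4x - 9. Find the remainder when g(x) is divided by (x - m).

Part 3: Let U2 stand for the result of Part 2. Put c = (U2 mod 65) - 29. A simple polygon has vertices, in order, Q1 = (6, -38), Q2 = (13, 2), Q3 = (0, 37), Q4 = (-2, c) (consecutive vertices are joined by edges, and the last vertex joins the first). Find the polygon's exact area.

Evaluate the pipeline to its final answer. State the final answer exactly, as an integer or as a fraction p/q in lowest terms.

1053/2

Part 1: 22221 = 3^3 * 823; sigma = (1 + 3 + 9 + 27) * (1 + 823) = 40 * 824 = 32960; answer 32960
Part 2: U1 = 32960; m = -13; remainder = value at the root: 4*(-13)^3 + 3*(-13)^2 + 4*(-13)^1 - 9 = (-8788) + (507) + (-52) + (-9) = -8342; answer -8342
Part 3: U2 = -8342; c = 14; cross terms: (6*2 - 13*-38)=506, (13*37 - 0*2)=481, (0*14 - -2*37)=74, (-2*-38 - 6*14)=-8; twice the area = |1053| = 1053; area = 1053/2; answer 1053/2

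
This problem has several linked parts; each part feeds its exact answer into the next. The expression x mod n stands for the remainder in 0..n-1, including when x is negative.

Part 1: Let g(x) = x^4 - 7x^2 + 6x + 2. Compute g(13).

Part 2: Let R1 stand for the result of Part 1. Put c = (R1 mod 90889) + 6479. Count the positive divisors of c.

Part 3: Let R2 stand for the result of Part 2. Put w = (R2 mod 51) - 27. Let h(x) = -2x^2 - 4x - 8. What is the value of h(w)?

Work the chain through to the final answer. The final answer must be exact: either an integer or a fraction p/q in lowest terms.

-1158

Part 1: 1*(13)^4 - 7*(13)^2 + 6*(13)^1 + 2 = (28561) + (-1183) + (78) + (2) = 27458; answer 27458
Part 2: R1 = 27458; c = 33937; 33937 is prime, so its only divisors are 1 and 33937; count = 2; answer 2
Part 3: R2 = 2; w = -25; -2*(-25)^2 - 4*(-25)^1 - 8 = (-1250) + (100) + (-8) = -1158; answer -1158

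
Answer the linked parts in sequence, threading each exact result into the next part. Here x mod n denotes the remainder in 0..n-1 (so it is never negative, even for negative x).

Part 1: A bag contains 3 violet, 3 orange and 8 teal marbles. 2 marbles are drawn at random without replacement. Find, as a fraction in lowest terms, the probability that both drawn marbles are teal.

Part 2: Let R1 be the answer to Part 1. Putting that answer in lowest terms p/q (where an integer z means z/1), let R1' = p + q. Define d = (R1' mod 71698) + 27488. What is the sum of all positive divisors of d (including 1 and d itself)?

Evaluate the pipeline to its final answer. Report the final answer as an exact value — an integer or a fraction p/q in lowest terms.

Part 1: total draws C(14,2) = 91; favorable C(8,2) = 28; P = 4/13; answer 4/13
Part 2: R1 = 4/13; threaded value p + q = 17; d = 27505; 27505 = 5 * 5501; sigma = (1 + 5) * (1 + 5501) = 6 * 5502 = 33012; answer 33012

33012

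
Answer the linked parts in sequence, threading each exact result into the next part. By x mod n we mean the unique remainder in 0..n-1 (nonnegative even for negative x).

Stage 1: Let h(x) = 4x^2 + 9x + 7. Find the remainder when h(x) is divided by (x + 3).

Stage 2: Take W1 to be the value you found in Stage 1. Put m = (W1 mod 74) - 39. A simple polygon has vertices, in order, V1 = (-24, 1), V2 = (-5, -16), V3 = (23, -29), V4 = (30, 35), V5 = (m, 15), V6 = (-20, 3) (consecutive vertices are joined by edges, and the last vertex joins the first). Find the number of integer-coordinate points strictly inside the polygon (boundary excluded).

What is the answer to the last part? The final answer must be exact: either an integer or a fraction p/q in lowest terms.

Stage 1: remainder = value at the root: 4*(-3)^2 + 9*(-3)^1 + 7 = (36) + (-27) + (7) = 16; answer 16
Stage 2: W1 = 16; m = -23; cross terms: (-24*-16 - -5*1)=389, (-5*-29 - 23*-16)=513, (23*35 - 30*-29)=1675, (30*15 - -23*35)=1255, (-23*3 - -20*15)=231, (-20*1 - -24*3)=52; twice the area = |4115| = 4115; area = 4115/2; boundary points = 1 + 1 + 1 + 1 + 3 + 2 = 9; strictly interior points = area - boundary/2 + 1 = 2054; answer 2054

2054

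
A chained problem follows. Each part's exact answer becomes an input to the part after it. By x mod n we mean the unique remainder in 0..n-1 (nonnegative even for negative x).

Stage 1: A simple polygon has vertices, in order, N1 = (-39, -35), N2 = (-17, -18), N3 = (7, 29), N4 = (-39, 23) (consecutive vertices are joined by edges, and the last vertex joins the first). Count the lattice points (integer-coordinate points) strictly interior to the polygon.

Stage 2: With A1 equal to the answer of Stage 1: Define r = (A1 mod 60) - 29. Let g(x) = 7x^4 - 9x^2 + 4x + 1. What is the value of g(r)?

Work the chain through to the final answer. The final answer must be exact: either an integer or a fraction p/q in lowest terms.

4295649

Stage 1: cross terms: (-39*-18 - -17*-35)=107, (-17*29 - 7*-18)=-367, (7*23 - -39*29)=1292, (-39*-35 - -39*23)=2262; twice the area = |3294| = 3294; area = 1647; boundary points = 1 + 1 + 2 + 58 = 62; strictly interior points = area - boundary/2 + 1 = 1617; answer 1617
Stage 2: A1 = 1617; r = 28; 7*(28)^4 - 9*(28)^2 + 4*(28)^1 + 1 = (4302592) + (-7056) + (112) + (1) = 4295649; answer 4295649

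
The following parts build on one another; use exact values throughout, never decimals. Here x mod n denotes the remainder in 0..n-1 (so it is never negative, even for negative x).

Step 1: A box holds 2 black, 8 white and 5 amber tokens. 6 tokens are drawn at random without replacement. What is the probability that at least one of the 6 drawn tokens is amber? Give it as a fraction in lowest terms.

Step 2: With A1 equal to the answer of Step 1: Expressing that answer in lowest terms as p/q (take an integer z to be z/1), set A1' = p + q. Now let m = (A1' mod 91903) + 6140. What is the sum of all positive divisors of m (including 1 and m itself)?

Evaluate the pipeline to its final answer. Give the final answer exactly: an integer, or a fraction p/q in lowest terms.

18144

Step 1: total draws C(15,6) = 5005; complement C(10,6) = 210; favorable 5005 - 210 = 4795; P = 137/143; answer 137/143
Step 2: A1 = 137/143; threaded value p + q = 280; m = 6420; 6420 = 2^2 * 3 * 5 * 107; sigma = (1 + 2 + 4) * (1 + 3) * (1 + 5) * (1 + 107) = 7 * 4 * 6 * 108 = 18144; answer 18144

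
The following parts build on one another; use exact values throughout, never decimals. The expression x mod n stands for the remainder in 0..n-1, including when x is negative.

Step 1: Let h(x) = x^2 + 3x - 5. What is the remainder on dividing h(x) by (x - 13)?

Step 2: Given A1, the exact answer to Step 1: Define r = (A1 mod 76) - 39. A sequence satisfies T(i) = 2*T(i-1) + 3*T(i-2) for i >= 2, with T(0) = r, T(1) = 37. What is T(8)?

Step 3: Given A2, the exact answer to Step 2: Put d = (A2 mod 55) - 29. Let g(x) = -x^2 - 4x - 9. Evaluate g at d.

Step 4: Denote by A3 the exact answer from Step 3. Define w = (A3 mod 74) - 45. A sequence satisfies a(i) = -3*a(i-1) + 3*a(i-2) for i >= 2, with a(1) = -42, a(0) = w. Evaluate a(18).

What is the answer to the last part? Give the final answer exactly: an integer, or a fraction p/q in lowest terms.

Step 1: remainder = value at the root: 1*(13)^2 + 3*(13)^1 - 5 = (169) + (39) + (-5) = 203; answer 203
Step 2: A1 = 203; r = 12; T(2) = 2*(37) + 3*(12) = 110; iterating: T(2)=110, T(3)=331, T(4)=992, T(5)=2977, T(6)=8930, T(7)=26791, T(8)=80372; answer 80372
Step 3: A2 = 80372; d = -12; -1*(-12)^2 - 4*(-12)^1 - 9 = (-144) + (48) + (-9) = -105; answer -105
Step 4: A3 = -105; w = -2; a(2) = -3*(-42) + 3*(-2) = 120; iterating: a(2)=120, a(3)=-486, a(4)=1818, a(5)=-6912, a(6)=26190, a(7)=-99306, a(8)=376488, a(9)=-1427382, a(10)=5411610, a(11)=-20516976, a(12)=77785758, a(13)=-294908202, a(14)=1118081880, a(15)=-4238970246, a(16)=16071156378, a(17)=-60930379872, a(18)=231004608750; answer 231004608750

231004608750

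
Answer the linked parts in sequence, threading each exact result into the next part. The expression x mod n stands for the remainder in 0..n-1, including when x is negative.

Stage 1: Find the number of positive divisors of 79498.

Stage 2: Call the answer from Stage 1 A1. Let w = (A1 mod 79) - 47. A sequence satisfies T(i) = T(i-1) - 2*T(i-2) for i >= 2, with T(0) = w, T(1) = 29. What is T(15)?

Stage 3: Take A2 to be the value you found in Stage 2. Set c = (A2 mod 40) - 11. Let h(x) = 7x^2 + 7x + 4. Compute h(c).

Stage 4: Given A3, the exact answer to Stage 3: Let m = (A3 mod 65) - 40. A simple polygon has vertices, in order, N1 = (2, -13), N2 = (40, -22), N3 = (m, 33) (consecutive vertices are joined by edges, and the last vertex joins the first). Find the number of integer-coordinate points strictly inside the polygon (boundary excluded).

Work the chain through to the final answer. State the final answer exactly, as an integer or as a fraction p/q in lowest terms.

841

Stage 1: 79498 = 2 * 39749; number of divisors = (1+1) * (1+1) = 4; answer 4
Stage 2: A1 = 4; w = -43; T(2) = 1*(29) - 2*(-43) = 115; iterating: T(2)=115, T(3)=57, T(4)=-173, T(5)=-287, T(6)=59, T(7)=633, T(8)=515, T(9)=-751, T(10)=-1781, T(11)=-279, T(12)=3283, T(13)=3841, T(14)=-2725, T(15)=-10407; answer -10407
Stage 3: A2 = -10407; c = 22; 7*(22)^2 + 7*(22)^1 + 4 = (3388) + (154) + (4) = 3546; answer 3546
Stage 4: A3 = 3546; m = -4; cross terms: (2*-22 - 40*-13)=476, (40*33 - -4*-22)=1232, (-4*-13 - 2*33)=-14; twice the area = |1694| = 1694; area = 847; boundary points = 1 + 11 + 2 = 14; strictly interior points = area - boundary/2 + 1 = 841; answer 841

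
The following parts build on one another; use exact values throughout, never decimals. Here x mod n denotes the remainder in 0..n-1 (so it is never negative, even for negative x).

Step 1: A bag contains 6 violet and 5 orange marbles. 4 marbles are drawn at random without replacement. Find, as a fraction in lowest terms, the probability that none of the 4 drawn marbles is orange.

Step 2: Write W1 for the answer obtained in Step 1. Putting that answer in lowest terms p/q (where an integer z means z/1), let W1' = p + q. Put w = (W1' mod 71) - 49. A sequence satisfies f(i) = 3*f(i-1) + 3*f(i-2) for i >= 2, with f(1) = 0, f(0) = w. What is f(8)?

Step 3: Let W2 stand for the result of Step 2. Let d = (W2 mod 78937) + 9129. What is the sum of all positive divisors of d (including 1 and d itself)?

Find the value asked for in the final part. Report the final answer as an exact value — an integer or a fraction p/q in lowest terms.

108600

Step 1: total draws C(11,4) = 330; favorable C(6,4) = 15; P = 1/22; answer 1/22
Step 2: W1 = 1/22; threaded value p + q = 23; w = -26; f(2) = 3*(0) + 3*(-26) = -78; iterating: f(2)=-78, f(3)=-234, f(4)=-936, f(5)=-3510, f(6)=-13338, f(7)=-50544, f(8)=-191646; answer -191646
Step 3: W2 = -191646; d = 54294; 54294 = 2 * 3 * 9049; sigma = (1 + 2) * (1 + 3) * (1 + 9049) = 3 * 4 * 9050 = 108600; answer 108600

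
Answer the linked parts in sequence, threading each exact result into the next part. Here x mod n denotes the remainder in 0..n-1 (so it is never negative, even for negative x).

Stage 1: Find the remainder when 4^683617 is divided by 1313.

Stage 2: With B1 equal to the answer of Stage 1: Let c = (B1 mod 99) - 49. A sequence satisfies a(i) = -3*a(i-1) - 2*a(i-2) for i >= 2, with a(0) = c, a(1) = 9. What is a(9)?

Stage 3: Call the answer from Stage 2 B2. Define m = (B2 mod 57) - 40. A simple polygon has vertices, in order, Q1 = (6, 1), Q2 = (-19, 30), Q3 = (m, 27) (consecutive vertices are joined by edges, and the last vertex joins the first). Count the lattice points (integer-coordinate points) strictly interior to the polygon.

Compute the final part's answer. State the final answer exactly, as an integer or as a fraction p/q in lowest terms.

Stage 1: squarings mod 1313: 4^1=4, 4^2=16, 4^4=256, 4^8=1199, 4^16=1179, 4^32=887, 4^64=282, 4^128=744, 4^256=763, 4^512=510, 4^1024=126, 4^2048=120, 4^4096=1270, 4^8192=536, 4^16384=1062, 4^32768=1290, 4^65536=529, 4^131072=172, 4^262144=698, 4^524288=81; 4^683617 = 4^1 * 4^32 * 4^64 * 4^512 * 4^1024 * 4^2048 * 4^8192 * 4^16384 * 4^131072 * 4^524288 = 979 (mod 1313); answer 979
Stage 2: B1 = 979; c = 39; a(2) = -3*(9) - 2*(39) = -105; iterating: a(2)=-105, a(3)=297, a(4)=-681, a(5)=1449, a(6)=-2985, a(7)=6057, a(8)=-12201, a(9)=24489; answer 24489
Stage 3: B2 = 24489; m = -4; cross terms: (6*30 - -19*1)=199, (-19*27 - -4*30)=-393, (-4*1 - 6*27)=-166; twice the area = |-360| = 360; area = 180; boundary points = 1 + 3 + 2 = 6; strictly interior points = area - boundary/2 + 1 = 178; answer 178

178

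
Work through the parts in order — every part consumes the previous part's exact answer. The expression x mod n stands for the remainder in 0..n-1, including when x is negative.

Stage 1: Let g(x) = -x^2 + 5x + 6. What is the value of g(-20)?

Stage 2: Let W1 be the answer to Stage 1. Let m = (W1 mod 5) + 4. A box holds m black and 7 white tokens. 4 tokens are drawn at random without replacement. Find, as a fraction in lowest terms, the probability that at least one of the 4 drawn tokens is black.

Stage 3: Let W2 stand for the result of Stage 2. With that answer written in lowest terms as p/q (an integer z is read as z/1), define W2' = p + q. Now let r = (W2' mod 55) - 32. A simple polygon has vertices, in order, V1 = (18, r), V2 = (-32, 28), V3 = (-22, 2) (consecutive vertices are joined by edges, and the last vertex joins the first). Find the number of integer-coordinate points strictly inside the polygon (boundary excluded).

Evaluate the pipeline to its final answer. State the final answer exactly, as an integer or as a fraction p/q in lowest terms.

475

Stage 1: -1*(-20)^2 + 5*(-20)^1 + 6 = (-400) + (-100) + (6) = -494; answer -494
Stage 2: W1 = -494; m = 5; total draws C(12,4) = 495; complement C(7,4) = 35; favorable 495 - 35 = 460; P = 92/99; answer 92/99
Stage 3: W2 = 92/99; threaded value p + q = 191; r = -6; cross terms: (18*28 - -32*-6)=312, (-32*2 - -22*28)=552, (-22*-6 - 18*2)=96; twice the area = |960| = 960; area = 480; boundary points = 2 + 2 + 8 = 12; strictly interior points = area - boundary/2 + 1 = 475; answer 475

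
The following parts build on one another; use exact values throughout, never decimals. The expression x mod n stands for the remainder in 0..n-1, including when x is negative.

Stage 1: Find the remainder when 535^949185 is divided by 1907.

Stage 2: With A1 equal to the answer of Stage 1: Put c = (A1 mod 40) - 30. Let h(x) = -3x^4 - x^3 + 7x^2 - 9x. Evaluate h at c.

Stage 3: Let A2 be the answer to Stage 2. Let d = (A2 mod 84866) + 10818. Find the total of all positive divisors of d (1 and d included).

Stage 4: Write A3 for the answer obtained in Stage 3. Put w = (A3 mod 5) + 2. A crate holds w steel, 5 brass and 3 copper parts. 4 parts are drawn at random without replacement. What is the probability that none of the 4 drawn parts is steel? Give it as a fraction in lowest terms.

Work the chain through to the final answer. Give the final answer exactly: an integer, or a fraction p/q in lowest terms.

Stage 1: squarings mod 1907: 535^1=535, 535^2=175, 535^4=113, 535^8=1327, 535^16=768, 535^32=561, 535^64=66, 535^128=542, 535^256=86, 535^512=1675, 535^1024=428, 535^2048=112, 535^4096=1102, 535^8192=1552, 535^16384=163, 535^32768=1778, 535^65536=1385, 535^131072=1690, 535^262144=1321, 535^524288=136; 535^949185 = 535^1 * 535^64 * 535^128 * 535^256 * 535^512 * 535^2048 * 535^4096 * 535^8192 * 535^16384 * 535^131072 * 535^262144 * 535^524288 = 241 (mod 1907); answer 241
Stage 2: A1 = 241; c = -29; -3*(-29)^4 - 1*(-29)^3 + 7*(-29)^2 - 9*(-29)^1 = (-2121843) + (24389) + (5887) + (261) = -2091306; answer -2091306
Stage 3: A2 = -2091306; d = 41162; 41162 = 2 * 11 * 1871; sigma = (1 + 2) * (1 + 11) * (1 + 1871) = 3 * 12 * 1872 = 67392; answer 67392
Stage 4: A3 = 67392; w = 4; total draws C(12,4) = 495; favorable C(8,4) = 70; P = 14/99; answer 14/99

14/99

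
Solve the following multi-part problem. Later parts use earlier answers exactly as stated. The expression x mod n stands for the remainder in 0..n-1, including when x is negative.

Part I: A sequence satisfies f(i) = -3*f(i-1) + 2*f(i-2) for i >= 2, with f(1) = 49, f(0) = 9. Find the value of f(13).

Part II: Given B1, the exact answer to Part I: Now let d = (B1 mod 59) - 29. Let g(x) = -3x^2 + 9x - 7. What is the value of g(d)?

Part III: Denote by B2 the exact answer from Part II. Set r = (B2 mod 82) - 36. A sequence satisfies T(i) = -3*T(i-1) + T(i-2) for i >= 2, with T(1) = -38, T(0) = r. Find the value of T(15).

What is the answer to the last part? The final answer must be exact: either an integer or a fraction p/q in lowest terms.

-542884283

Part I: f(2) = -3*(49) + 2*(9) = -129; iterating: f(2)=-129, f(3)=485, f(4)=-1713, f(5)=6109, f(6)=-21753, f(7)=77477, f(8)=-275937, f(9)=982765, f(10)=-3500169, f(11)=12466037, f(12)=-44398449, f(13)=158127421; answer 158127421
Part II: B1 = 158127421; d = 17; -3*(17)^2 + 9*(17)^1 - 7 = (-867) + (153) + (-7) = -721; answer -721
Part III: B2 = -721; r = -19; T(2) = -3*(-38) + 1*(-19) = 95; iterating: T(2)=95, T(3)=-323, T(4)=1064, T(5)=-3515, T(6)=11609, T(7)=-38342, T(8)=126635, T(9)=-418247, T(10)=1381376, T(11)=-4562375, T(12)=15068501, T(13)=-49767878, T(14)=164372135, T(15)=-542884283; answer -542884283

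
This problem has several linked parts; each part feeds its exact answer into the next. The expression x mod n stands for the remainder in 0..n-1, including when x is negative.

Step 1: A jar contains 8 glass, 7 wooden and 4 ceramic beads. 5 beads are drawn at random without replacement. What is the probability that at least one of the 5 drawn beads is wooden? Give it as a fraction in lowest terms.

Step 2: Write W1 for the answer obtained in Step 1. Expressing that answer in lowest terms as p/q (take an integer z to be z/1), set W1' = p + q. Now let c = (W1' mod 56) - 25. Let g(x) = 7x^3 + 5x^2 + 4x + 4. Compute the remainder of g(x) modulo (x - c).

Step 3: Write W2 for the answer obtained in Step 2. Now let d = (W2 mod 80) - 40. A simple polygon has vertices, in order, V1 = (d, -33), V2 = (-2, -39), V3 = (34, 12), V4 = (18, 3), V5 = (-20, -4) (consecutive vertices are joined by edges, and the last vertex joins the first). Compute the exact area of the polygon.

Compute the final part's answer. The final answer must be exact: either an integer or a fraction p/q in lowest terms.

1060

Step 1: total draws C(19,5) = 11628; complement C(12,5) = 792; favorable 11628 - 792 = 10836; P = 301/323; answer 301/323
Step 2: W1 = 301/323; threaded value p + q = 624; c = -17; remainder = value at the root: 7*(-17)^3 + 5*(-17)^2 + 4*(-17)^1 + 4 = (-34391) + (1445) + (-68) + (4) = -33010; answer -33010
Step 3: W2 = -33010; d = -10; cross terms: (-10*-39 - -2*-33)=324, (-2*12 - 34*-39)=1302, (34*3 - 18*12)=-114, (18*-4 - -20*3)=-12, (-20*-33 - -10*-4)=620; twice the area = |2120| = 2120; area = 1060; answer 1060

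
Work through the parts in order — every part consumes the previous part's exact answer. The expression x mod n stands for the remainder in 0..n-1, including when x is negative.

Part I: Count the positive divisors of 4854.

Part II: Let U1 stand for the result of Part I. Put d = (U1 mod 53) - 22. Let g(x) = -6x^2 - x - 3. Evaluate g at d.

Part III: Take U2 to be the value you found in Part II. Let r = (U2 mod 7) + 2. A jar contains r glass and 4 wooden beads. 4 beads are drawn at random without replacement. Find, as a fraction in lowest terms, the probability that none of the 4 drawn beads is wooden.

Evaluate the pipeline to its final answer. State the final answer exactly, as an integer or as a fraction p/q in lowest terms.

1/14

Part I: 4854 = 2 * 3 * 809; number of divisors = (1+1) * (1+1) * (1+1) = 8; answer 8
Part II: U1 = 8; d = -14; -6*(-14)^2 - 1*(-14)^1 - 3 = (-1176) + (14) + (-3) = -1165; answer -1165
Part III: U2 = -1165; r = 6; total draws C(10,4) = 210; favorable C(6,4) = 15; P = 1/14; answer 1/14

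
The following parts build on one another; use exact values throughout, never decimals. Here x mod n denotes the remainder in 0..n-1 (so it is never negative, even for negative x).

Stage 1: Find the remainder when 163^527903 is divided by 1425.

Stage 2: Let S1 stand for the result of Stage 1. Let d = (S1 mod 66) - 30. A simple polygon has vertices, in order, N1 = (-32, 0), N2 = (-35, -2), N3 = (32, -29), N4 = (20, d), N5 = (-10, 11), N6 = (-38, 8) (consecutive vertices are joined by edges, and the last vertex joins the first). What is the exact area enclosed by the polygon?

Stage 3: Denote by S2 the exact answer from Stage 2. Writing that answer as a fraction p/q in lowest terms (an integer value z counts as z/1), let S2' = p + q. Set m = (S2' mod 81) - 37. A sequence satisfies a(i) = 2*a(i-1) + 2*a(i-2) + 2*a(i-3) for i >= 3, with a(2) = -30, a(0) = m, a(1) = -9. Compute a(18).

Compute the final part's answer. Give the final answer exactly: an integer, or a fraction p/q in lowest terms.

-436281600

Stage 1: squarings mod 1425: 163^1=163, 163^2=919, 163^4=961, 163^8=121, 163^16=391, 163^32=406, 163^64=961, 163^128=121, 163^256=391, 163^512=406, 163^1024=961, 163^2048=121, 163^4096=391, 163^8192=406, 163^16384=961, 163^32768=121, 163^65536=391, 163^131072=406, 163^262144=961, 163^524288=121; 163^527903 = 163^1 * 163^2 * 163^4 * 163^8 * 163^16 * 163^512 * 163^1024 * 163^2048 * 163^524288 = 1147 (mod 1425); answer 1147
Stage 2: S1 = 1147; d = -5; cross terms: (-32*-2 - -35*0)=64, (-35*-29 - 32*-2)=1079, (32*-5 - 20*-29)=420, (20*11 - -10*-5)=170, (-10*8 - -38*11)=338, (-38*0 - -32*8)=256; twice the area = |2327| = 2327; area = 2327/2; answer 2327/2
Stage 3: S2 = 2327/2; threaded value p + q = 2329; m = 24; a(3) = 2*(-30) + 2*(-9) + 2*(24) = -30; iterating: a(3)=-30, a(4)=-138, a(5)=-396, a(6)=-1128, a(7)=-3324, a(8)=-9696, a(9)=-28296, a(10)=-82632, a(11)=-241248, a(12)=-704352, a(13)=-2056464, a(14)=-6004128, a(15)=-17529888, a(16)=-51180960, a(17)=-149429952, a(18)=-436281600; answer -436281600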